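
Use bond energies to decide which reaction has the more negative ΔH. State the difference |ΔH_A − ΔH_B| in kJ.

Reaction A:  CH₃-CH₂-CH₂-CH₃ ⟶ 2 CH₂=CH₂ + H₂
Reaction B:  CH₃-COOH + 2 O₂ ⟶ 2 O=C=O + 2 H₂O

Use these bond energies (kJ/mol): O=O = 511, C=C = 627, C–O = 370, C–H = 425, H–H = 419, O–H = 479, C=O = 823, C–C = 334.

Reaction A:
  Bonds broken (reactants):
    C–C: 3 × 334 = 1002
    C–H: 10 × 425 = 4250
    Σ(broken) = 5252 kJ
  Bonds formed (products):
    C–H: 8 × 425 = 3400
    C=C: 2 × 627 = 1254
    H–H: 1 × 419 = 419
    Σ(formed) = 5073 kJ
  ΔH_A = 5252 − 5073 = +179 kJ
Reaction B:
  Bonds broken (reactants):
    C–C: 1 × 334 = 334
    C–H: 3 × 425 = 1275
    C–O: 1 × 370 = 370
    C=O: 1 × 823 = 823
    O–H: 1 × 479 = 479
    O=O: 2 × 511 = 1022
    Σ(broken) = 4303 kJ
  Bonds formed (products):
    C=O: 4 × 823 = 3292
    O–H: 4 × 479 = 1916
    Σ(formed) = 5208 kJ
  ΔH_B = 4303 − 5208 = −905 kJ
ΔH_A − ΔH_B = +1084 kJ, so reaction B has the more negative ΔH; |ΔH_A − ΔH_B| = 1084 kJ.

Reaction B, by 1084 kJ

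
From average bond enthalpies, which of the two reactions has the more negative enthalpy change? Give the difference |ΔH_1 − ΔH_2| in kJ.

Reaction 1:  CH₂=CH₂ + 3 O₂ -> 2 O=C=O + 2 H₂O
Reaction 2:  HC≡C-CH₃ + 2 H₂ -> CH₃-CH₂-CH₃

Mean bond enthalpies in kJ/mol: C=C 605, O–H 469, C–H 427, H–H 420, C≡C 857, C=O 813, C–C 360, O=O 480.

Reaction 1:
  Bonds broken (reactants):
    C–H: 4 × 427 = 1708
    C=C: 1 × 605 = 605
    O=O: 3 × 480 = 1440
    Σ(broken) = 3753 kJ
  Bonds formed (products):
    C=O: 4 × 813 = 3252
    O–H: 4 × 469 = 1876
    Σ(formed) = 5128 kJ
  ΔH_1 = 3753 − 5128 = −1375 kJ
Reaction 2:
  Bonds broken (reactants):
    C≡C: 1 × 857 = 857
    C–C: 1 × 360 = 360
    C–H: 4 × 427 = 1708
    H–H: 2 × 420 = 840
    Σ(broken) = 3765 kJ
  Bonds formed (products):
    C–C: 2 × 360 = 720
    C–H: 8 × 427 = 3416
    Σ(formed) = 4136 kJ
  ΔH_2 = 3765 − 4136 = −371 kJ
ΔH_1 − ΔH_2 = −1004 kJ, so reaction 1 has the more negative ΔH; |ΔH_1 − ΔH_2| = 1004 kJ.

Reaction 1, by 1004 kJ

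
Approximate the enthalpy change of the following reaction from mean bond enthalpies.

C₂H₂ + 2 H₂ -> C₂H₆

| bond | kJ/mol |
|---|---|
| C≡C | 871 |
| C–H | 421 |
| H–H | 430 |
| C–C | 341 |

Bonds broken (reactants):
  C≡C: 1 × 871 = 871
  C–H: 2 × 421 = 842
  H–H: 2 × 430 = 860
  Σ(broken) = 2573 kJ
Bonds formed (products):
  C–C: 1 × 341 = 341
  C–H: 6 × 421 = 2526
  Σ(formed) = 2867 kJ
ΔH = Σ(broken) − Σ(formed) = 2573 − 2867 = −294 kJ

ΔH ≈ −294 kJ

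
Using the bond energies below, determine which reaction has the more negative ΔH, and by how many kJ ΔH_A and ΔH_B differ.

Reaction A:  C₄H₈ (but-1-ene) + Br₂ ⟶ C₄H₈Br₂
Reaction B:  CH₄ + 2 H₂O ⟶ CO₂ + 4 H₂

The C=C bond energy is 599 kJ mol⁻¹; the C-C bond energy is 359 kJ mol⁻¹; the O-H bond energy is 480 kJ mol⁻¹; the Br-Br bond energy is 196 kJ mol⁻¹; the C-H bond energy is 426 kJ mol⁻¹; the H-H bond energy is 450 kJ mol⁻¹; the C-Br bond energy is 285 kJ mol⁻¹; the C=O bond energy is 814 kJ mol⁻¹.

Reaction A, by 330 kJ

Reaction A:
  Bonds broken (reactants):
    Br-Br: 1 × 196 = 196
    C-C: 2 × 359 = 718
    C-H: 8 × 426 = 3408
    C=C: 1 × 599 = 599
    Σ(broken) = 4921 kJ
  Bonds formed (products):
    C-Br: 2 × 285 = 570
    C-C: 3 × 359 = 1077
    C-H: 8 × 426 = 3408
    Σ(formed) = 5055 kJ
  ΔH_A = 4921 − 5055 = −134 kJ
Reaction B:
  Bonds broken (reactants):
    C-H: 4 × 426 = 1704
    O-H: 4 × 480 = 1920
    Σ(broken) = 3624 kJ
  Bonds formed (products):
    C=O: 2 × 814 = 1628
    H-H: 4 × 450 = 1800
    Σ(formed) = 3428 kJ
  ΔH_B = 3624 − 3428 = +196 kJ
ΔH_A − ΔH_B = −330 kJ, so reaction A has the more negative ΔH; |ΔH_A − ΔH_B| = 330 kJ.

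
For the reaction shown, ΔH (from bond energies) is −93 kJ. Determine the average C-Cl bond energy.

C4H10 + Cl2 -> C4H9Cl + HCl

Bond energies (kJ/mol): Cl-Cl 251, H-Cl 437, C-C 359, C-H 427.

D(C-Cl) ≈ 334 kJ/mol

Let D be the C-Cl bond energy.
Σ(broken) = 3×359 + 10×427 + 1×251 = 5598
Σ(formed) = 3×359 + 1×D + 9×427 + 1×437 = 5357 + D
ΔH = Σ(broken) − Σ(formed) = (5598) − (5357 + D) = +241 − D
Setting this equal to −93 kJ gives D = 334 kJ/mol.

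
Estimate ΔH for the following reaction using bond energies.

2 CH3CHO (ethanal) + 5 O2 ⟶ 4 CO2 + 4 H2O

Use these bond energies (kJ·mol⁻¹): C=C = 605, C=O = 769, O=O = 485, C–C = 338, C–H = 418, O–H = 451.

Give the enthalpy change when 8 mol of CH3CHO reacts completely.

Bonds broken (reactants):
  C–C: 2 × 338 = 676
  C–H: 8 × 418 = 3344
  C=O: 2 × 769 = 1538
  O=O: 5 × 485 = 2425
  Σ(broken) = 7983 kJ
Bonds formed (products):
  C=O: 8 × 769 = 6152
  O–H: 8 × 451 = 3608
  Σ(formed) = 9760 kJ
ΔH = Σ(broken) − Σ(formed) = 7983 − 9760 = −1777 kJ
For 4× the reaction as written: 4 × (−1777) = −7108 kJ

ΔH = −7108 kJ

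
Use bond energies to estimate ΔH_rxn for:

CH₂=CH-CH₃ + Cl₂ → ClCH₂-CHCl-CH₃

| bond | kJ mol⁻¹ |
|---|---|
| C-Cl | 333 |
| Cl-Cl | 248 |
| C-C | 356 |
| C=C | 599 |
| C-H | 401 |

ΔH ≈ −175 kJ

Bonds broken (reactants):
  C-C: 1 × 356 = 356
  C-H: 6 × 401 = 2406
  C=C: 1 × 599 = 599
  Cl-Cl: 1 × 248 = 248
  Σ(broken) = 3609 kJ
Bonds formed (products):
  C-C: 2 × 356 = 712
  C-Cl: 2 × 333 = 666
  C-H: 6 × 401 = 2406
  Σ(formed) = 3784 kJ
ΔH = Σ(broken) − Σ(formed) = 3609 − 3784 = −175 kJ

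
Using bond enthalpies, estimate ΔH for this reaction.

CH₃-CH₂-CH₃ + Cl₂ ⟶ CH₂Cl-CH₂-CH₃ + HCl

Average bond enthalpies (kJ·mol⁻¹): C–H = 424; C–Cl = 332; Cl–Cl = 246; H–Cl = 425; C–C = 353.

ΔH ≈ −87 kJ

Bonds broken (reactants):
  C–C: 2 × 353 = 706
  C–H: 8 × 424 = 3392
  Cl–Cl: 1 × 246 = 246
  Σ(broken) = 4344 kJ
Bonds formed (products):
  C–C: 2 × 353 = 706
  C–Cl: 1 × 332 = 332
  C–H: 7 × 424 = 2968
  H–Cl: 1 × 425 = 425
  Σ(formed) = 4431 kJ
ΔH = Σ(broken) − Σ(formed) = 4344 − 4431 = −87 kJ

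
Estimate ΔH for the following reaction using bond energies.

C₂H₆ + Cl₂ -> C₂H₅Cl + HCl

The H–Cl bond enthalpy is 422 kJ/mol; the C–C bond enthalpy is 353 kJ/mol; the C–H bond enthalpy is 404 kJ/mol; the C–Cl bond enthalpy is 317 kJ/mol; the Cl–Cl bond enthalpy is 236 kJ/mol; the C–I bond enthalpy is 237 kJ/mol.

ΔH ≈ −99 kJ

Bonds broken (reactants):
  C–C: 1 × 353 = 353
  C–H: 6 × 404 = 2424
  Cl–Cl: 1 × 236 = 236
  Σ(broken) = 3013 kJ
Bonds formed (products):
  C–C: 1 × 353 = 353
  C–Cl: 1 × 317 = 317
  C–H: 5 × 404 = 2020
  H–Cl: 1 × 422 = 422
  Σ(formed) = 3112 kJ
ΔH = Σ(broken) − Σ(formed) = 3013 − 3112 = −99 kJ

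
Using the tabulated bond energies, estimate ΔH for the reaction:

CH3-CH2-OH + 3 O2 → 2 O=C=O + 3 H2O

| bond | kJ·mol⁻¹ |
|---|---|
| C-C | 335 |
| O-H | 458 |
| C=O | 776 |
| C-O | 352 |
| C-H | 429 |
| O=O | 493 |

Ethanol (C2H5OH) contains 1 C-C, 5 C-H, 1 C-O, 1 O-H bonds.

Bonds broken (reactants):
  C-C: 1 × 335 = 335
  C-H: 5 × 429 = 2145
  C-O: 1 × 352 = 352
  O-H: 1 × 458 = 458
  O=O: 3 × 493 = 1479
  Σ(broken) = 4769 kJ
Bonds formed (products):
  C=O: 4 × 776 = 3104
  O-H: 6 × 458 = 2748
  Σ(formed) = 5852 kJ
ΔH = Σ(broken) − Σ(formed) = 4769 − 5852 = −1083 kJ

ΔH ≈ −1083 kJ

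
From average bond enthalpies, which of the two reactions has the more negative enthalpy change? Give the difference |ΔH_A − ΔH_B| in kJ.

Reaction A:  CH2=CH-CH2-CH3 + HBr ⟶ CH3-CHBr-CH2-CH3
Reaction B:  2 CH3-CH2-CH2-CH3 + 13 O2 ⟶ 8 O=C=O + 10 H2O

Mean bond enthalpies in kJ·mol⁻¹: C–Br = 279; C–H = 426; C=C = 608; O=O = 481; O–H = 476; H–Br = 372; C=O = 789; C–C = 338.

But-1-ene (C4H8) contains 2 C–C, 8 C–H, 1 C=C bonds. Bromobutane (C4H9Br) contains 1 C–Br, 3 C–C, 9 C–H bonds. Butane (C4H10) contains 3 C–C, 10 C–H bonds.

Reaction A:
  Bonds broken (reactants):
    C–C: 2 × 338 = 676
    C–H: 8 × 426 = 3408
    C=C: 1 × 608 = 608
    H–Br: 1 × 372 = 372
    Σ(broken) = 5064 kJ
  Bonds formed (products):
    C–Br: 1 × 279 = 279
    C–C: 3 × 338 = 1014
    C–H: 9 × 426 = 3834
    Σ(formed) = 5127 kJ
  ΔH_A = 5064 − 5127 = −63 kJ
Reaction B:
  Bonds broken (reactants):
    C–C: 6 × 338 = 2028
    C–H: 20 × 426 = 8520
    O=O: 13 × 481 = 6253
    Σ(broken) = 16801 kJ
  Bonds formed (products):
    C=O: 16 × 789 = 12624
    O–H: 20 × 476 = 9520
    Σ(formed) = 22144 kJ
  ΔH_B = 16801 − 22144 = −5343 kJ
ΔH_A − ΔH_B = +5280 kJ, so reaction B has the more negative ΔH; |ΔH_A − ΔH_B| = 5280 kJ.

Reaction B, by 5280 kJ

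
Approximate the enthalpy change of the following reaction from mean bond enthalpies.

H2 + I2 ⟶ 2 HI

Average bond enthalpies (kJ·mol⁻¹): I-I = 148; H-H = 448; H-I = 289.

ΔH ≈ +18 kJ

Bonds broken (reactants):
  H-H: 1 × 448 = 448
  I-I: 1 × 148 = 148
  Σ(broken) = 596 kJ
Bonds formed (products):
  H-I: 2 × 289 = 578
  Σ(formed) = 578 kJ
ΔH = Σ(broken) − Σ(formed) = 596 − 578 = +18 kJ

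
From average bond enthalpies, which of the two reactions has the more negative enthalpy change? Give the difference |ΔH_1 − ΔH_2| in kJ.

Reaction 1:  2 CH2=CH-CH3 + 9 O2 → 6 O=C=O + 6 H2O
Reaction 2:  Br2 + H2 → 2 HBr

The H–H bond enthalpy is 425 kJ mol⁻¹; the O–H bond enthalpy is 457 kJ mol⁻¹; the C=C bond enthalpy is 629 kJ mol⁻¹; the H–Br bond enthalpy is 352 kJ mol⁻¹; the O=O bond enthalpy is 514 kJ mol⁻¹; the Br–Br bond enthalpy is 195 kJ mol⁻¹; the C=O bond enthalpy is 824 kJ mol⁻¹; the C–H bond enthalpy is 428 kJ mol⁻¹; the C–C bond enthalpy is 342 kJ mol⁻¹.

Reaction 1:
  Bonds broken (reactants):
    C–C: 2 × 342 = 684
    C–H: 12 × 428 = 5136
    C=C: 2 × 629 = 1258
    O=O: 9 × 514 = 4626
    Σ(broken) = 11704 kJ
  Bonds formed (products):
    C=O: 12 × 824 = 9888
    O–H: 12 × 457 = 5484
    Σ(formed) = 15372 kJ
  ΔH_1 = 11704 − 15372 = −3668 kJ
Reaction 2:
  Bonds broken (reactants):
    Br–Br: 1 × 195 = 195
    H–H: 1 × 425 = 425
    Σ(broken) = 620 kJ
  Bonds formed (products):
    H–Br: 2 × 352 = 704
    Σ(formed) = 704 kJ
  ΔH_2 = 620 − 704 = −84 kJ
ΔH_1 − ΔH_2 = −3584 kJ, so reaction 1 has the more negative ΔH; |ΔH_1 − ΔH_2| = 3584 kJ.

Reaction 1, by 3584 kJ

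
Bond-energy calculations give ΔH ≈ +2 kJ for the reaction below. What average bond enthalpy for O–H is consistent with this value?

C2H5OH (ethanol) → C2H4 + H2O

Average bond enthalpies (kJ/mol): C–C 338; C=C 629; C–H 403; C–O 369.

Let D be the O–H bond energy.
Σ(broken) = 1×338 + 5×403 + 1×369 + 1×D = 2722 + D
Σ(formed) = 4×403 + 1×629 + 2×D = 2241 + 2D
ΔH = Σ(broken) − Σ(formed) = (2722 + D) − (2241 + 2D) = +481 − D
Setting this equal to +2 kJ gives D = 479 kJ/mol.

D(O–H) ≈ 479 kJ/mol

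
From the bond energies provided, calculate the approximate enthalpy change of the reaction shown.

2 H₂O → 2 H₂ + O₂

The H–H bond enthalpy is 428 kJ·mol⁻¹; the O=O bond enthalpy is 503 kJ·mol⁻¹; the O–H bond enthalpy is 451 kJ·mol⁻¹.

Bonds broken (reactants):
  O–H: 4 × 451 = 1804
  Σ(broken) = 1804 kJ
Bonds formed (products):
  H–H: 2 × 428 = 856
  O=O: 1 × 503 = 503
  Σ(formed) = 1359 kJ
ΔH = Σ(broken) − Σ(formed) = 1804 − 1359 = +445 kJ

ΔH ≈ +445 kJ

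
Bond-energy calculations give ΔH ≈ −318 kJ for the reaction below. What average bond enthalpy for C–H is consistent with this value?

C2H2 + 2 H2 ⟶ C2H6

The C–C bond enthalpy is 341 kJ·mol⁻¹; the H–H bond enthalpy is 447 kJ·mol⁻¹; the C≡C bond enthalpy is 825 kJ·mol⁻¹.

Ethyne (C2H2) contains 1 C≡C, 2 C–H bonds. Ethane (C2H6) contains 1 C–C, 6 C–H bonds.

D(C–H) ≈ 424 kJ/mol

Let D be the C–H bond energy.
Σ(broken) = 1×825 + 2×D + 2×447 = 1719 + 2D
Σ(formed) = 1×341 + 6×D = 341 + 6D
ΔH = Σ(broken) − Σ(formed) = (1719 + 2D) − (341 + 6D) = +1378 − 4D
Setting this equal to −318 kJ gives 4D = 1696, so D = 424 kJ/mol.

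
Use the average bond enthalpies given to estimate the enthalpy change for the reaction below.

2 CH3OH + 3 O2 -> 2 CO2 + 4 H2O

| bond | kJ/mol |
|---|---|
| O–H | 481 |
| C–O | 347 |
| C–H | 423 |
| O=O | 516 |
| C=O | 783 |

Bonds broken (reactants):
  C–H: 6 × 423 = 2538
  C–O: 2 × 347 = 694
  O–H: 2 × 481 = 962
  O=O: 3 × 516 = 1548
  Σ(broken) = 5742 kJ
Bonds formed (products):
  C=O: 4 × 783 = 3132
  O–H: 8 × 481 = 3848
  Σ(formed) = 6980 kJ
ΔH = Σ(broken) − Σ(formed) = 5742 − 6980 = −1238 kJ

ΔH ≈ −1238 kJ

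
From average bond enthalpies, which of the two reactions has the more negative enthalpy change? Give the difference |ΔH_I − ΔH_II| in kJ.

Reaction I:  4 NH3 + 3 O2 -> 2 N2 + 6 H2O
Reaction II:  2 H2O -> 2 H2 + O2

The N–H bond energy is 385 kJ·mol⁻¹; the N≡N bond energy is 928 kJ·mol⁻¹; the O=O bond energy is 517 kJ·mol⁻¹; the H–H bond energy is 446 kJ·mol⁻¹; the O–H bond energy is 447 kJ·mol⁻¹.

Reaction I:
  Bonds broken (reactants):
    N–H: 12 × 385 = 4620
    O=O: 3 × 517 = 1551
    Σ(broken) = 6171 kJ
  Bonds formed (products):
    N≡N: 2 × 928 = 1856
    O–H: 12 × 447 = 5364
    Σ(formed) = 7220 kJ
  ΔH_I = 6171 − 7220 = −1049 kJ
Reaction II:
  Bonds broken (reactants):
    O–H: 4 × 447 = 1788
    Σ(broken) = 1788 kJ
  Bonds formed (products):
    H–H: 2 × 446 = 892
    O=O: 1 × 517 = 517
    Σ(formed) = 1409 kJ
  ΔH_II = 1788 − 1409 = +379 kJ
ΔH_I − ΔH_II = −1428 kJ, so reaction I has the more negative ΔH; |ΔH_I − ΔH_II| = 1428 kJ.

Reaction I, by 1428 kJ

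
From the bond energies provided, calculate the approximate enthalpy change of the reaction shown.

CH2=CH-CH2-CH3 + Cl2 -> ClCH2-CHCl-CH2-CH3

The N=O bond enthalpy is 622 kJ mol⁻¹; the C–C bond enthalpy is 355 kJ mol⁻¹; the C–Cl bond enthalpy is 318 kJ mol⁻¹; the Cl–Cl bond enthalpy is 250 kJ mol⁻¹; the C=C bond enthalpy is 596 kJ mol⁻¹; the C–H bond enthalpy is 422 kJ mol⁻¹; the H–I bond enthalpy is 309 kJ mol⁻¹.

Bonds broken (reactants):
  C–C: 2 × 355 = 710
  C–H: 8 × 422 = 3376
  C=C: 1 × 596 = 596
  Cl–Cl: 1 × 250 = 250
  Σ(broken) = 4932 kJ
Bonds formed (products):
  C–C: 3 × 355 = 1065
  C–Cl: 2 × 318 = 636
  C–H: 8 × 422 = 3376
  Σ(formed) = 5077 kJ
ΔH = Σ(broken) − Σ(formed) = 4932 − 5077 = −145 kJ

ΔH ≈ −145 kJ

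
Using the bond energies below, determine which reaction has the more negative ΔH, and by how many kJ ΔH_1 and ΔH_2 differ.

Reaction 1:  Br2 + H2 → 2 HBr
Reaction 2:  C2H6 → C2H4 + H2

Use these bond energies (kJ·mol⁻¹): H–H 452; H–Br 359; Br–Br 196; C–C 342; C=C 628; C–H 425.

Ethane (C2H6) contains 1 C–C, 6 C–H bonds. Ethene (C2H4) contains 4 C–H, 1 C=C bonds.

Reaction 1:
  Bonds broken (reactants):
    Br–Br: 1 × 196 = 196
    H–H: 1 × 452 = 452
    Σ(broken) = 648 kJ
  Bonds formed (products):
    H–Br: 2 × 359 = 718
    Σ(formed) = 718 kJ
  ΔH_1 = 648 − 718 = −70 kJ
Reaction 2:
  Bonds broken (reactants):
    C–C: 1 × 342 = 342
    C–H: 6 × 425 = 2550
    Σ(broken) = 2892 kJ
  Bonds formed (products):
    C–H: 4 × 425 = 1700
    C=C: 1 × 628 = 628
    H–H: 1 × 452 = 452
    Σ(formed) = 2780 kJ
  ΔH_2 = 2892 − 2780 = +112 kJ
ΔH_1 − ΔH_2 = −182 kJ, so reaction 1 has the more negative ΔH; |ΔH_1 − ΔH_2| = 182 kJ.

Reaction 1, by 182 kJ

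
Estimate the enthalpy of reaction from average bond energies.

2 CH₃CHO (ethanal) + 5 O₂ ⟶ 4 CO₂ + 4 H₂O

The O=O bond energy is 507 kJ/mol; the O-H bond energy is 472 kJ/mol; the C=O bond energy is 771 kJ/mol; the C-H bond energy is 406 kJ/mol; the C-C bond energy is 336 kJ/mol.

ΔH ≈ −1947 kJ

Bonds broken (reactants):
  C-C: 2 × 336 = 672
  C-H: 8 × 406 = 3248
  C=O: 2 × 771 = 1542
  O=O: 5 × 507 = 2535
  Σ(broken) = 7997 kJ
Bonds formed (products):
  C=O: 8 × 771 = 6168
  O-H: 8 × 472 = 3776
  Σ(formed) = 9944 kJ
ΔH = Σ(broken) − Σ(formed) = 7997 − 9944 = −1947 kJ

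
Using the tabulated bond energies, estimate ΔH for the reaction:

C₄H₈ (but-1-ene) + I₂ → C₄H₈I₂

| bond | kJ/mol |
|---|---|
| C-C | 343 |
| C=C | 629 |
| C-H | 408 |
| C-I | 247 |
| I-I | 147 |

Bonds broken (reactants):
  C-C: 2 × 343 = 686
  C-H: 8 × 408 = 3264
  C=C: 1 × 629 = 629
  I-I: 1 × 147 = 147
  Σ(broken) = 4726 kJ
Bonds formed (products):
  C-C: 3 × 343 = 1029
  C-H: 8 × 408 = 3264
  C-I: 2 × 247 = 494
  Σ(formed) = 4787 kJ
ΔH = Σ(broken) − Σ(formed) = 4726 − 4787 = −61 kJ

ΔH ≈ −61 kJ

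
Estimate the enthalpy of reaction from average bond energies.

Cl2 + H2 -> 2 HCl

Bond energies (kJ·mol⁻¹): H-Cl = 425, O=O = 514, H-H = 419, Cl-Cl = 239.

Bonds broken (reactants):
  Cl-Cl: 1 × 239 = 239
  H-H: 1 × 419 = 419
  Σ(broken) = 658 kJ
Bonds formed (products):
  H-Cl: 2 × 425 = 850
  Σ(formed) = 850 kJ
ΔH = Σ(broken) − Σ(formed) = 658 − 850 = −192 kJ

ΔH ≈ −192 kJ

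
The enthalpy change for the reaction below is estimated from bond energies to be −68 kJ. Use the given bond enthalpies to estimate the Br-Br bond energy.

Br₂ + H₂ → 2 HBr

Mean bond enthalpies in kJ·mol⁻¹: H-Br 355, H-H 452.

D(Br-Br) ≈ 190 kJ/mol

Let D be the Br-Br bond energy.
Σ(broken) = 1×D + 1×452 = 452 + D
Σ(formed) = 2×355 = 710
ΔH = Σ(broken) − Σ(formed) = (452 + D) − (710) = −258 + D
Setting this equal to −68 kJ gives D = 190 kJ/mol.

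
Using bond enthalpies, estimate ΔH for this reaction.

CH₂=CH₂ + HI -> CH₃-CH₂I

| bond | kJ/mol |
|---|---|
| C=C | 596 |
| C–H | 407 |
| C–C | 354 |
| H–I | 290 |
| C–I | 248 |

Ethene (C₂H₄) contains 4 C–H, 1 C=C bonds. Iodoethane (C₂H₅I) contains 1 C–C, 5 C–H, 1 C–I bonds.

ΔH ≈ −123 kJ

Bonds broken (reactants):
  C–H: 4 × 407 = 1628
  C=C: 1 × 596 = 596
  H–I: 1 × 290 = 290
  Σ(broken) = 2514 kJ
Bonds formed (products):
  C–C: 1 × 354 = 354
  C–H: 5 × 407 = 2035
  C–I: 1 × 248 = 248
  Σ(formed) = 2637 kJ
ΔH = Σ(broken) − Σ(formed) = 2514 − 2637 = −123 kJ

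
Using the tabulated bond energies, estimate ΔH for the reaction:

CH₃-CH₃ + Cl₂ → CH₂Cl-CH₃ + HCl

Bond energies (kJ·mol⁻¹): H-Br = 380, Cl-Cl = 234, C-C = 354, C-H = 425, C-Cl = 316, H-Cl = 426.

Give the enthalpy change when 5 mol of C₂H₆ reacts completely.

Bonds broken (reactants):
  C-C: 1 × 354 = 354
  C-H: 6 × 425 = 2550
  Cl-Cl: 1 × 234 = 234
  Σ(broken) = 3138 kJ
Bonds formed (products):
  C-C: 1 × 354 = 354
  C-Cl: 1 × 316 = 316
  C-H: 5 × 425 = 2125
  H-Cl: 1 × 426 = 426
  Σ(formed) = 3221 kJ
ΔH = Σ(broken) − Σ(formed) = 3138 − 3221 = −83 kJ
For 5× the reaction as written: 5 × (−83) = −415 kJ

ΔH = −415 kJ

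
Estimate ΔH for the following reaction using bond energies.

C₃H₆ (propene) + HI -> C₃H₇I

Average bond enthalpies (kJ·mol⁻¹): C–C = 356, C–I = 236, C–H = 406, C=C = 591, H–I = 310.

ΔH ≈ −97 kJ

Bonds broken (reactants):
  C–C: 1 × 356 = 356
  C–H: 6 × 406 = 2436
  C=C: 1 × 591 = 591
  H–I: 1 × 310 = 310
  Σ(broken) = 3693 kJ
Bonds formed (products):
  C–C: 2 × 356 = 712
  C–H: 7 × 406 = 2842
  C–I: 1 × 236 = 236
  Σ(formed) = 3790 kJ
ΔH = Σ(broken) − Σ(formed) = 3693 − 3790 = −97 kJ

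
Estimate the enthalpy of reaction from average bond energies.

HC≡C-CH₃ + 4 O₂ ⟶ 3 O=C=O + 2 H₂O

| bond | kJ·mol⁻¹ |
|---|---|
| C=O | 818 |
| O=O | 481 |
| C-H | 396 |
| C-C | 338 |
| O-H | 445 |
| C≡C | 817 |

ΔH ≈ −2025 kJ

Bonds broken (reactants):
  C≡C: 1 × 817 = 817
  C-C: 1 × 338 = 338
  C-H: 4 × 396 = 1584
  O=O: 4 × 481 = 1924
  Σ(broken) = 4663 kJ
Bonds formed (products):
  C=O: 6 × 818 = 4908
  O-H: 4 × 445 = 1780
  Σ(formed) = 6688 kJ
ΔH = Σ(broken) − Σ(formed) = 4663 − 6688 = −2025 kJ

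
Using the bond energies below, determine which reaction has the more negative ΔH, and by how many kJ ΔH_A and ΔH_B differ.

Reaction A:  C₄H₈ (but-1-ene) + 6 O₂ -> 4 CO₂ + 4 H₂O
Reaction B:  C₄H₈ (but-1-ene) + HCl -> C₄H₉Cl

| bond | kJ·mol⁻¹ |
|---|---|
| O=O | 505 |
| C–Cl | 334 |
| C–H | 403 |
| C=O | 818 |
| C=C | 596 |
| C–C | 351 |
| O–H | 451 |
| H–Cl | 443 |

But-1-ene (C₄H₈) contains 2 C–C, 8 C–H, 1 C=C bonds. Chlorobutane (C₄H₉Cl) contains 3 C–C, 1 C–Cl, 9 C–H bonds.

Reaction A:
  Bonds broken (reactants):
    C–C: 2 × 351 = 702
    C–H: 8 × 403 = 3224
    C=C: 1 × 596 = 596
    O=O: 6 × 505 = 3030
    Σ(broken) = 7552 kJ
  Bonds formed (products):
    C=O: 8 × 818 = 6544
    O–H: 8 × 451 = 3608
    Σ(formed) = 10152 kJ
  ΔH_A = 7552 − 10152 = −2600 kJ
Reaction B:
  Bonds broken (reactants):
    C–C: 2 × 351 = 702
    C–H: 8 × 403 = 3224
    C=C: 1 × 596 = 596
    H–Cl: 1 × 443 = 443
    Σ(broken) = 4965 kJ
  Bonds formed (products):
    C–C: 3 × 351 = 1053
    C–Cl: 1 × 334 = 334
    C–H: 9 × 403 = 3627
    Σ(formed) = 5014 kJ
  ΔH_B = 4965 − 5014 = −49 kJ
ΔH_A − ΔH_B = −2551 kJ, so reaction A has the more negative ΔH; |ΔH_A − ΔH_B| = 2551 kJ.

Reaction A, by 2551 kJ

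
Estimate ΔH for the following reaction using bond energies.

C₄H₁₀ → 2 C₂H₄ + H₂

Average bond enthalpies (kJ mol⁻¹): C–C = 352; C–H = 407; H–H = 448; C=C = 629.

Bonds broken (reactants):
  C–C: 3 × 352 = 1056
  C–H: 10 × 407 = 4070
  Σ(broken) = 5126 kJ
Bonds formed (products):
  C–H: 8 × 407 = 3256
  C=C: 2 × 629 = 1258
  H–H: 1 × 448 = 448
  Σ(formed) = 4962 kJ
ΔH = Σ(broken) − Σ(formed) = 5126 − 4962 = +164 kJ

ΔH ≈ +164 kJ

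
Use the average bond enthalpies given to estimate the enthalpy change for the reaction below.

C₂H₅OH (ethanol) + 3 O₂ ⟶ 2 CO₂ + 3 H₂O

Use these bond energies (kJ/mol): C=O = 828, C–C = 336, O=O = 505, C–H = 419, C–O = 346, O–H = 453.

ΔH ≈ −1285 kJ

Bonds broken (reactants):
  C–C: 1 × 336 = 336
  C–H: 5 × 419 = 2095
  C–O: 1 × 346 = 346
  O–H: 1 × 453 = 453
  O=O: 3 × 505 = 1515
  Σ(broken) = 4745 kJ
Bonds formed (products):
  C=O: 4 × 828 = 3312
  O–H: 6 × 453 = 2718
  Σ(formed) = 6030 kJ
ΔH = Σ(broken) − Σ(formed) = 4745 − 6030 = −1285 kJ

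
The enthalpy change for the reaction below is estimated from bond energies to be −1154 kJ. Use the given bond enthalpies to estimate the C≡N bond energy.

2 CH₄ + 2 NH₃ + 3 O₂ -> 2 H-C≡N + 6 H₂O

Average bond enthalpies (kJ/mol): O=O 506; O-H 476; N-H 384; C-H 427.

Let D be the C≡N bond energy.
Σ(broken) = 8×427 + 6×384 + 3×506 = 7238
Σ(formed) = 2×D + 2×427 + 12×476 = 6566 + 2D
ΔH = Σ(broken) − Σ(formed) = (7238) − (6566 + 2D) = +672 − 2D
Setting this equal to −1154 kJ gives 2D = 1826, so D = 913 kJ/mol.

D(C≡N) ≈ 913 kJ/mol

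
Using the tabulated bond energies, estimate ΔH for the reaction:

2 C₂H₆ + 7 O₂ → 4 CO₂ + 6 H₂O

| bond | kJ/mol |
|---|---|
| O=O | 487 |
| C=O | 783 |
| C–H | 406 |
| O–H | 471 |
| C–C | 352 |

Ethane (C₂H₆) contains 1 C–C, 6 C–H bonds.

ΔH ≈ −2931 kJ

Bonds broken (reactants):
  C–C: 2 × 352 = 704
  C–H: 12 × 406 = 4872
  O=O: 7 × 487 = 3409
  Σ(broken) = 8985 kJ
Bonds formed (products):
  C=O: 8 × 783 = 6264
  O–H: 12 × 471 = 5652
  Σ(formed) = 11916 kJ
ΔH = Σ(broken) − Σ(formed) = 8985 − 11916 = −2931 kJ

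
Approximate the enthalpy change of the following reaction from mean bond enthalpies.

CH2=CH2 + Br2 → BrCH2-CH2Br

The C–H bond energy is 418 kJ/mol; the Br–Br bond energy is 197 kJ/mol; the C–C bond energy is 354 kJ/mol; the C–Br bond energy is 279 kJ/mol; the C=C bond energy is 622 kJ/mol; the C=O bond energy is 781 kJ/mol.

ΔH ≈ −93 kJ

Bonds broken (reactants):
  Br–Br: 1 × 197 = 197
  C–H: 4 × 418 = 1672
  C=C: 1 × 622 = 622
  Σ(broken) = 2491 kJ
Bonds formed (products):
  C–Br: 2 × 279 = 558
  C–C: 1 × 354 = 354
  C–H: 4 × 418 = 1672
  Σ(formed) = 2584 kJ
ΔH = Σ(broken) − Σ(formed) = 2491 − 2584 = −93 kJ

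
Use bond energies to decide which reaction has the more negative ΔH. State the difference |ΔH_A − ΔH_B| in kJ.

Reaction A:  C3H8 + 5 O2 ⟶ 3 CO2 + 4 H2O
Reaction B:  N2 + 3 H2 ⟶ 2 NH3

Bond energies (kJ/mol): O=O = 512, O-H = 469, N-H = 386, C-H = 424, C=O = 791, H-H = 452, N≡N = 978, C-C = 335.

Reaction A:
  Bonds broken (reactants):
    C-C: 2 × 335 = 670
    C-H: 8 × 424 = 3392
    O=O: 5 × 512 = 2560
    Σ(broken) = 6622 kJ
  Bonds formed (products):
    C=O: 6 × 791 = 4746
    O-H: 8 × 469 = 3752
    Σ(formed) = 8498 kJ
  ΔH_A = 6622 − 8498 = −1876 kJ
Reaction B:
  Bonds broken (reactants):
    H-H: 3 × 452 = 1356
    N≡N: 1 × 978 = 978
    Σ(broken) = 2334 kJ
  Bonds formed (products):
    N-H: 6 × 386 = 2316
    Σ(formed) = 2316 kJ
  ΔH_B = 2334 − 2316 = +18 kJ
ΔH_A − ΔH_B = −1894 kJ, so reaction A has the more negative ΔH; |ΔH_A − ΔH_B| = 1894 kJ.

Reaction A, by 1894 kJ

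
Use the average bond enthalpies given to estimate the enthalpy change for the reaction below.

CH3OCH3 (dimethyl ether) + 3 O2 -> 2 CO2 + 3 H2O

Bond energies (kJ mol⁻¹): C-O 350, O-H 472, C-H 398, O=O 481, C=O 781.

Bonds broken (reactants):
  C-H: 6 × 398 = 2388
  C-O: 2 × 350 = 700
  O=O: 3 × 481 = 1443
  Σ(broken) = 4531 kJ
Bonds formed (products):
  C=O: 4 × 781 = 3124
  O-H: 6 × 472 = 2832
  Σ(formed) = 5956 kJ
ΔH = Σ(broken) − Σ(formed) = 4531 − 5956 = −1425 kJ

ΔH ≈ −1425 kJ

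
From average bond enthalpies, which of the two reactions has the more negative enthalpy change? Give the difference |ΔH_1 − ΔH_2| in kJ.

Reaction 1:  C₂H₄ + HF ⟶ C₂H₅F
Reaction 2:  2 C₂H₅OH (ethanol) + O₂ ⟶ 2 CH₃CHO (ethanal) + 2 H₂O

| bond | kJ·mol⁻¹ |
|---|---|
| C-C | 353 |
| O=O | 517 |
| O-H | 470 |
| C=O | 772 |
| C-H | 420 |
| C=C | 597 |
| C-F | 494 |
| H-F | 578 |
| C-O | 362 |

Reaction 2, by 311 kJ

Reaction 1:
  Bonds broken (reactants):
    C-H: 4 × 420 = 1680
    C=C: 1 × 597 = 597
    H-F: 1 × 578 = 578
    Σ(broken) = 2855 kJ
  Bonds formed (products):
    C-C: 1 × 353 = 353
    C-F: 1 × 494 = 494
    C-H: 5 × 420 = 2100
    Σ(formed) = 2947 kJ
  ΔH_1 = 2855 − 2947 = −92 kJ
Reaction 2:
  Bonds broken (reactants):
    C-C: 2 × 353 = 706
    C-H: 10 × 420 = 4200
    C-O: 2 × 362 = 724
    O-H: 2 × 470 = 940
    O=O: 1 × 517 = 517
    Σ(broken) = 7087 kJ
  Bonds formed (products):
    C-C: 2 × 353 = 706
    C-H: 8 × 420 = 3360
    C=O: 2 × 772 = 1544
    O-H: 4 × 470 = 1880
    Σ(formed) = 7490 kJ
  ΔH_2 = 7087 − 7490 = −403 kJ
ΔH_1 − ΔH_2 = +311 kJ, so reaction 2 has the more negative ΔH; |ΔH_1 − ΔH_2| = 311 kJ.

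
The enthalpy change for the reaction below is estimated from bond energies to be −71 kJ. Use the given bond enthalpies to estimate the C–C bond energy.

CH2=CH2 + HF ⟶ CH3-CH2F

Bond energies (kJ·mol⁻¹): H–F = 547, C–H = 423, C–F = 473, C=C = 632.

Let D be the C–C bond energy.
Σ(broken) = 4×423 + 1×632 + 1×547 = 2871
Σ(formed) = 1×D + 1×473 + 5×423 = 2588 + D
ΔH = Σ(broken) − Σ(formed) = (2871) − (2588 + D) = +283 − D
Setting this equal to −71 kJ gives D = 354 kJ/mol.

D(C–C) ≈ 354 kJ/mol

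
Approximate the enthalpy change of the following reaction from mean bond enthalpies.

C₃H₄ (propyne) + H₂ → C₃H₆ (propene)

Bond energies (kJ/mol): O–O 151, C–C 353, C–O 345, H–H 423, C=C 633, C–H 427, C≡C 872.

Bonds broken (reactants):
  C≡C: 1 × 872 = 872
  C–C: 1 × 353 = 353
  C–H: 4 × 427 = 1708
  H–H: 1 × 423 = 423
  Σ(broken) = 3356 kJ
Bonds formed (products):
  C–C: 1 × 353 = 353
  C–H: 6 × 427 = 2562
  C=C: 1 × 633 = 633
  Σ(formed) = 3548 kJ
ΔH = Σ(broken) − Σ(formed) = 3356 − 3548 = −192 kJ

ΔH ≈ −192 kJ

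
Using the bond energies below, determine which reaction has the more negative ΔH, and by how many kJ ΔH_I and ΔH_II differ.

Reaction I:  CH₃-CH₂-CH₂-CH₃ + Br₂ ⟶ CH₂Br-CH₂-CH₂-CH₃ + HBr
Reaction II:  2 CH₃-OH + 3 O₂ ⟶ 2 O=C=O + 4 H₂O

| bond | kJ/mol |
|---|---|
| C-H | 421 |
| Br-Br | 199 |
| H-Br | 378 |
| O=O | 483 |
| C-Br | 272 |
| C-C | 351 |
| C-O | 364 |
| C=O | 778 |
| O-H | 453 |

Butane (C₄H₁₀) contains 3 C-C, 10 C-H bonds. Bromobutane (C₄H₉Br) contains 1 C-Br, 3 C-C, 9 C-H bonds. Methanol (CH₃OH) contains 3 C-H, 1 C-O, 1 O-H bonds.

Reaction II, by 1097 kJ

Reaction I:
  Bonds broken (reactants):
    Br-Br: 1 × 199 = 199
    C-C: 3 × 351 = 1053
    C-H: 10 × 421 = 4210
    Σ(broken) = 5462 kJ
  Bonds formed (products):
    C-Br: 1 × 272 = 272
    C-C: 3 × 351 = 1053
    C-H: 9 × 421 = 3789
    H-Br: 1 × 378 = 378
    Σ(formed) = 5492 kJ
  ΔH_I = 5462 − 5492 = −30 kJ
Reaction II:
  Bonds broken (reactants):
    C-H: 6 × 421 = 2526
    C-O: 2 × 364 = 728
    O-H: 2 × 453 = 906
    O=O: 3 × 483 = 1449
    Σ(broken) = 5609 kJ
  Bonds formed (products):
    C=O: 4 × 778 = 3112
    O-H: 8 × 453 = 3624
    Σ(formed) = 6736 kJ
  ΔH_II = 5609 − 6736 = −1127 kJ
ΔH_I − ΔH_II = +1097 kJ, so reaction II has the more negative ΔH; |ΔH_I − ΔH_II| = 1097 kJ.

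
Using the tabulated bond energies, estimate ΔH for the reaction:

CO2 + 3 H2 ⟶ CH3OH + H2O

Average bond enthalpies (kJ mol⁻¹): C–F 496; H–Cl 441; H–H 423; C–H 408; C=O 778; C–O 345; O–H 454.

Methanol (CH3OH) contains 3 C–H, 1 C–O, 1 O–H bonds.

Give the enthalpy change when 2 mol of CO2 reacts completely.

Bonds broken (reactants):
  C=O: 2 × 778 = 1556
  H–H: 3 × 423 = 1269
  Σ(broken) = 2825 kJ
Bonds formed (products):
  C–H: 3 × 408 = 1224
  C–O: 1 × 345 = 345
  O–H: 3 × 454 = 1362
  Σ(formed) = 2931 kJ
ΔH = Σ(broken) − Σ(formed) = 2825 − 2931 = −106 kJ
For 2× the reaction as written: 2 × (−106) = −212 kJ

ΔH = −212 kJ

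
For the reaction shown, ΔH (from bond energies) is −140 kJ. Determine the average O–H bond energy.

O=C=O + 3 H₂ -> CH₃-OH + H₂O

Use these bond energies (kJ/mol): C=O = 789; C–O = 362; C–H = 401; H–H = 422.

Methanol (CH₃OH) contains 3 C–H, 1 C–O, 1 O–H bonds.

D(O–H) ≈ 473 kJ/mol

Let D be the O–H bond energy.
Σ(broken) = 2×789 + 3×422 = 2844
Σ(formed) = 3×401 + 1×362 + 3×D = 1565 + 3D
ΔH = Σ(broken) − Σ(formed) = (2844) − (1565 + 3D) = +1279 − 3D
Setting this equal to −140 kJ gives 3D = 1419, so D = 473 kJ/mol.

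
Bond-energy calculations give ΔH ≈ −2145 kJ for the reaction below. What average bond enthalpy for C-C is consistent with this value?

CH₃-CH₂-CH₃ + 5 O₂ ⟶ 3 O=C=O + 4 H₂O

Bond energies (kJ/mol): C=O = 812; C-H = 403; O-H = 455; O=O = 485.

Let D be the C-C bond energy.
Σ(broken) = 2×D + 8×403 + 5×485 = 5649 + 2D
Σ(formed) = 6×812 + 8×455 = 8512
ΔH = Σ(broken) − Σ(formed) = (5649 + 2D) − (8512) = −2863 + 2D
Setting this equal to −2145 kJ gives 2D = 718, so D = 359 kJ/mol.

D(C-C) ≈ 359 kJ/mol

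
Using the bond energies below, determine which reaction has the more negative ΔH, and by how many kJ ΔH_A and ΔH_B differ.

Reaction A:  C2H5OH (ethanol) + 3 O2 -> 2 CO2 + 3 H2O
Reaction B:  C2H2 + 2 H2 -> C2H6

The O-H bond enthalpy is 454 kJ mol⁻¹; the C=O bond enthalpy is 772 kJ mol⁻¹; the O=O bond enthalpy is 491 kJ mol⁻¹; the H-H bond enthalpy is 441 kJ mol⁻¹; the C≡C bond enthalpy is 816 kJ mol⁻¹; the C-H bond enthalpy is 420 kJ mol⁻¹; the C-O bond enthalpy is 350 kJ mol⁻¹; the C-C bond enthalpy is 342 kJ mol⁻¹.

Reaction A:
  Bonds broken (reactants):
    C-C: 1 × 342 = 342
    C-H: 5 × 420 = 2100
    C-O: 1 × 350 = 350
    O-H: 1 × 454 = 454
    O=O: 3 × 491 = 1473
    Σ(broken) = 4719 kJ
  Bonds formed (products):
    C=O: 4 × 772 = 3088
    O-H: 6 × 454 = 2724
    Σ(formed) = 5812 kJ
  ΔH_A = 4719 − 5812 = −1093 kJ
Reaction B:
  Bonds broken (reactants):
    C≡C: 1 × 816 = 816
    C-H: 2 × 420 = 840
    H-H: 2 × 441 = 882
    Σ(broken) = 2538 kJ
  Bonds formed (products):
    C-C: 1 × 342 = 342
    C-H: 6 × 420 = 2520
    Σ(formed) = 2862 kJ
  ΔH_B = 2538 − 2862 = −324 kJ
ΔH_A − ΔH_B = −769 kJ, so reaction A has the more negative ΔH; |ΔH_A − ΔH_B| = 769 kJ.

Reaction A, by 769 kJ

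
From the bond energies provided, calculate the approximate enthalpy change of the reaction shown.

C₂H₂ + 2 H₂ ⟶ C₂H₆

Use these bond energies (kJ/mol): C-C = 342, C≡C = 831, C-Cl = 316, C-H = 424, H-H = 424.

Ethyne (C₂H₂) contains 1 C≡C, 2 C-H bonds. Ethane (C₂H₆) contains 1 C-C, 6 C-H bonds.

Bonds broken (reactants):
  C≡C: 1 × 831 = 831
  C-H: 2 × 424 = 848
  H-H: 2 × 424 = 848
  Σ(broken) = 2527 kJ
Bonds formed (products):
  C-C: 1 × 342 = 342
  C-H: 6 × 424 = 2544
  Σ(formed) = 2886 kJ
ΔH = Σ(broken) − Σ(formed) = 2527 − 2886 = −359 kJ

ΔH ≈ −359 kJ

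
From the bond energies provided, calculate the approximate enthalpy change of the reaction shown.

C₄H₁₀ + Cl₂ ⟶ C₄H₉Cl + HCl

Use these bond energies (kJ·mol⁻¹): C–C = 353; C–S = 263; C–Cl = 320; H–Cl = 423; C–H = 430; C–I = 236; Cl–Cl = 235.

Bonds broken (reactants):
  C–C: 3 × 353 = 1059
  C–H: 10 × 430 = 4300
  Cl–Cl: 1 × 235 = 235
  Σ(broken) = 5594 kJ
Bonds formed (products):
  C–C: 3 × 353 = 1059
  C–Cl: 1 × 320 = 320
  C–H: 9 × 430 = 3870
  H–Cl: 1 × 423 = 423
  Σ(formed) = 5672 kJ
ΔH = Σ(broken) − Σ(formed) = 5594 − 5672 = −78 kJ

ΔH ≈ −78 kJ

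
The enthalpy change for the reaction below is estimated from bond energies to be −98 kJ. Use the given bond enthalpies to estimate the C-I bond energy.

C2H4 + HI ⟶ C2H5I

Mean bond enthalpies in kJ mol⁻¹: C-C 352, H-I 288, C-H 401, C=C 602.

D(C-I) ≈ 235 kJ/mol

Let D be the C-I bond energy.
Σ(broken) = 4×401 + 1×602 + 1×288 = 2494
Σ(formed) = 1×352 + 5×401 + 1×D = 2357 + D
ΔH = Σ(broken) − Σ(formed) = (2494) − (2357 + D) = +137 − D
Setting this equal to −98 kJ gives D = 235 kJ/mol.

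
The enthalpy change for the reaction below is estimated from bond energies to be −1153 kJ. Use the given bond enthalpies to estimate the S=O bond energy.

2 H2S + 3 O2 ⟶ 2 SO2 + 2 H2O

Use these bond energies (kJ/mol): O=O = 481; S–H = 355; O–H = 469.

Let D be the S=O bond energy.
Σ(broken) = 3×481 + 4×355 = 2863
Σ(formed) = 4×469 + 4×D = 1876 + 4D
ΔH = Σ(broken) − Σ(formed) = (2863) − (1876 + 4D) = +987 − 4D
Setting this equal to −1153 kJ gives 4D = 2140, so D = 535 kJ/mol.

D(S=O) ≈ 535 kJ/mol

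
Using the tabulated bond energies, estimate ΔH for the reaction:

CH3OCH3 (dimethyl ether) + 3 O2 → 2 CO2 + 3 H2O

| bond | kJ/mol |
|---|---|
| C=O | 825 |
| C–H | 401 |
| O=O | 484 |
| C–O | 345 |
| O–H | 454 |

Bonds broken (reactants):
  C–H: 6 × 401 = 2406
  C–O: 2 × 345 = 690
  O=O: 3 × 484 = 1452
  Σ(broken) = 4548 kJ
Bonds formed (products):
  C=O: 4 × 825 = 3300
  O–H: 6 × 454 = 2724
  Σ(formed) = 6024 kJ
ΔH = Σ(broken) − Σ(formed) = 4548 − 6024 = −1476 kJ

ΔH ≈ −1476 kJ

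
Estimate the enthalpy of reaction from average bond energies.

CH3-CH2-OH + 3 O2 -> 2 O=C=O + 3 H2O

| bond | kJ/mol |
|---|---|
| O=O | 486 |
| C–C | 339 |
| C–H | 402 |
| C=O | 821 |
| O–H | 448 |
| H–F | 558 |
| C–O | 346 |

Bonds broken (reactants):
  C–C: 1 × 339 = 339
  C–H: 5 × 402 = 2010
  C–O: 1 × 346 = 346
  O–H: 1 × 448 = 448
  O=O: 3 × 486 = 1458
  Σ(broken) = 4601 kJ
Bonds formed (products):
  C=O: 4 × 821 = 3284
  O–H: 6 × 448 = 2688
  Σ(formed) = 5972 kJ
ΔH = Σ(broken) − Σ(formed) = 4601 − 5972 = −1371 kJ

ΔH ≈ −1371 kJ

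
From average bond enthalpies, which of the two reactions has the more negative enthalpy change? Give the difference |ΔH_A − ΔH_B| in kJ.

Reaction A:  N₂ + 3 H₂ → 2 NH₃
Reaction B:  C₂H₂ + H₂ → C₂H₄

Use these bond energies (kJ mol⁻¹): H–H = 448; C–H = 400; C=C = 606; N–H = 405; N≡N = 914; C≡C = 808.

Reaction A:
  Bonds broken (reactants):
    H–H: 3 × 448 = 1344
    N≡N: 1 × 914 = 914
    Σ(broken) = 2258 kJ
  Bonds formed (products):
    N–H: 6 × 405 = 2430
    Σ(formed) = 2430 kJ
  ΔH_A = 2258 − 2430 = −172 kJ
Reaction B:
  Bonds broken (reactants):
    C≡C: 1 × 808 = 808
    C–H: 2 × 400 = 800
    H–H: 1 × 448 = 448
    Σ(broken) = 2056 kJ
  Bonds formed (products):
    C–H: 4 × 400 = 1600
    C=C: 1 × 606 = 606
    Σ(formed) = 2206 kJ
  ΔH_B = 2056 − 2206 = −150 kJ
ΔH_A − ΔH_B = −22 kJ, so reaction A has the more negative ΔH; |ΔH_A − ΔH_B| = 22 kJ.

Reaction A, by 22 kJ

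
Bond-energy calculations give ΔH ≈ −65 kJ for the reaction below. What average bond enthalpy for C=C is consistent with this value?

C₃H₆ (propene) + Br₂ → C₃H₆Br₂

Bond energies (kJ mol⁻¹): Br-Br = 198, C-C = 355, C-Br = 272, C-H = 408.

Let D be the C=C bond energy.
Σ(broken) = 1×198 + 1×355 + 6×408 + 1×D = 3001 + D
Σ(formed) = 2×272 + 2×355 + 6×408 = 3702
ΔH = Σ(broken) − Σ(formed) = (3001 + D) − (3702) = −701 + D
Setting this equal to −65 kJ gives D = 636 kJ/mol.

D(C=C) ≈ 636 kJ/mol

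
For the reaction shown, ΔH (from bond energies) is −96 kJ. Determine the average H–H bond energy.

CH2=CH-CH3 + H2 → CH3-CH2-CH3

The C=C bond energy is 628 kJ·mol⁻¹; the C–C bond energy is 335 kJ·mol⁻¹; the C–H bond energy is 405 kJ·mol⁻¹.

Let D be the H–H bond energy.
Σ(broken) = 1×335 + 6×405 + 1×628 + 1×D = 3393 + D
Σ(formed) = 2×335 + 8×405 = 3910
ΔH = Σ(broken) − Σ(formed) = (3393 + D) − (3910) = −517 + D
Setting this equal to −96 kJ gives D = 421 kJ/mol.

D(H–H) ≈ 421 kJ/mol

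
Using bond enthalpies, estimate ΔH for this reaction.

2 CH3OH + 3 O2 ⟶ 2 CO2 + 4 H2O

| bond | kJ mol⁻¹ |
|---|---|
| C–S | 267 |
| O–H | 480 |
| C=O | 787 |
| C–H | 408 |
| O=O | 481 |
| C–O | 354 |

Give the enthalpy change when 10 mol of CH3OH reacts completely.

ΔH = −7145 kJ

Bonds broken (reactants):
  C–H: 6 × 408 = 2448
  C–O: 2 × 354 = 708
  O–H: 2 × 480 = 960
  O=O: 3 × 481 = 1443
  Σ(broken) = 5559 kJ
Bonds formed (products):
  C=O: 4 × 787 = 3148
  O–H: 8 × 480 = 3840
  Σ(formed) = 6988 kJ
ΔH = Σ(broken) − Σ(formed) = 5559 − 6988 = −1429 kJ
For 5× the reaction as written: 5 × (−1429) = −7145 kJ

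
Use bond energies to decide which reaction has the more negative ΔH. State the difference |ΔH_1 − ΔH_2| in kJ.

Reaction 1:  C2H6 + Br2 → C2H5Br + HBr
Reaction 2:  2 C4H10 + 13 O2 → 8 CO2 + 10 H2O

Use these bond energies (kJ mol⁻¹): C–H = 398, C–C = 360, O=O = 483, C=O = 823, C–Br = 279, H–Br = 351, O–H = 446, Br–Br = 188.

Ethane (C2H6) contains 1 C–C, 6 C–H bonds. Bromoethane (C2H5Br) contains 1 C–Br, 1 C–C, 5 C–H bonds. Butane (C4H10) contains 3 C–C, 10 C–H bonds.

Reaction 1:
  Bonds broken (reactants):
    Br–Br: 1 × 188 = 188
    C–C: 1 × 360 = 360
    C–H: 6 × 398 = 2388
    Σ(broken) = 2936 kJ
  Bonds formed (products):
    C–Br: 1 × 279 = 279
    C–C: 1 × 360 = 360
    C–H: 5 × 398 = 1990
    H–Br: 1 × 351 = 351
    Σ(formed) = 2980 kJ
  ΔH_1 = 2936 − 2980 = −44 kJ
Reaction 2:
  Bonds broken (reactants):
    C–C: 6 × 360 = 2160
    C–H: 20 × 398 = 7960
    O=O: 13 × 483 = 6279
    Σ(broken) = 16399 kJ
  Bonds formed (products):
    C=O: 16 × 823 = 13168
    O–H: 20 × 446 = 8920
    Σ(formed) = 22088 kJ
  ΔH_2 = 16399 − 22088 = −5689 kJ
ΔH_1 − ΔH_2 = +5645 kJ, so reaction 2 has the more negative ΔH; |ΔH_1 − ΔH_2| = 5645 kJ.

Reaction 2, by 5645 kJ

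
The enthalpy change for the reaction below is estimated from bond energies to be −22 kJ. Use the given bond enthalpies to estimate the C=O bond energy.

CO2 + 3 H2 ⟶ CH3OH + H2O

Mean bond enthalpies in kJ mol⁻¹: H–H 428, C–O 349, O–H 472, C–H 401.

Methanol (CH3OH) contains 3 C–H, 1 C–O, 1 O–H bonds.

Let D be the C=O bond energy.
Σ(broken) = 2×D + 3×428 = 1284 + 2D
Σ(formed) = 3×401 + 1×349 + 3×472 = 2968
ΔH = Σ(broken) − Σ(formed) = (1284 + 2D) − (2968) = −1684 + 2D
Setting this equal to −22 kJ gives 2D = 1662, so D = 831 kJ/mol.

D(C=O) ≈ 831 kJ/mol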